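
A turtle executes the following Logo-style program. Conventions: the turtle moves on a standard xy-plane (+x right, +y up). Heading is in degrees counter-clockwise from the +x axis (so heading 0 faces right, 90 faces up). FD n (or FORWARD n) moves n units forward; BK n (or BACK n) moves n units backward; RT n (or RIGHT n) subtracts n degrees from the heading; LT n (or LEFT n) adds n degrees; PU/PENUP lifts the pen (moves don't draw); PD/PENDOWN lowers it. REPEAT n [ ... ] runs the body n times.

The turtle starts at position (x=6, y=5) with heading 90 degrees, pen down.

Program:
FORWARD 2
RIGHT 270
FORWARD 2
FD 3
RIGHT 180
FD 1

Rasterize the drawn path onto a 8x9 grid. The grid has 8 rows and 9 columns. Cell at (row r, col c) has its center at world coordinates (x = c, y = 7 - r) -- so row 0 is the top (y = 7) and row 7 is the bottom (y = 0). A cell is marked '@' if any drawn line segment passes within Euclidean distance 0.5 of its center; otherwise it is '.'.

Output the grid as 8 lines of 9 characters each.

Answer: .@@@@@@..
......@..
......@..
.........
.........
.........
.........
.........

Derivation:
Segment 0: (6,5) -> (6,7)
Segment 1: (6,7) -> (4,7)
Segment 2: (4,7) -> (1,7)
Segment 3: (1,7) -> (2,7)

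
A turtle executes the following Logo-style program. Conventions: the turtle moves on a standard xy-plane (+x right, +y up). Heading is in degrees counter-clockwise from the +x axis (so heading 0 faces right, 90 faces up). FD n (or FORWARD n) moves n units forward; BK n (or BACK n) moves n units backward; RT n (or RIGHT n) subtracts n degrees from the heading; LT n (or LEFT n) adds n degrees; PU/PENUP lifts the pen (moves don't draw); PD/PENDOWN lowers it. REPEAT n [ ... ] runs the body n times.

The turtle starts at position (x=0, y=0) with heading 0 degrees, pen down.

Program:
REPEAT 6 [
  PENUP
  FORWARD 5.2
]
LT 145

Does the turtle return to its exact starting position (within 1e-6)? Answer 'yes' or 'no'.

Answer: no

Derivation:
Executing turtle program step by step:
Start: pos=(0,0), heading=0, pen down
REPEAT 6 [
  -- iteration 1/6 --
  PU: pen up
  FD 5.2: (0,0) -> (5.2,0) [heading=0, move]
  -- iteration 2/6 --
  PU: pen up
  FD 5.2: (5.2,0) -> (10.4,0) [heading=0, move]
  -- iteration 3/6 --
  PU: pen up
  FD 5.2: (10.4,0) -> (15.6,0) [heading=0, move]
  -- iteration 4/6 --
  PU: pen up
  FD 5.2: (15.6,0) -> (20.8,0) [heading=0, move]
  -- iteration 5/6 --
  PU: pen up
  FD 5.2: (20.8,0) -> (26,0) [heading=0, move]
  -- iteration 6/6 --
  PU: pen up
  FD 5.2: (26,0) -> (31.2,0) [heading=0, move]
]
LT 145: heading 0 -> 145
Final: pos=(31.2,0), heading=145, 0 segment(s) drawn

Start position: (0, 0)
Final position: (31.2, 0)
Distance = 31.2; >= 1e-6 -> NOT closed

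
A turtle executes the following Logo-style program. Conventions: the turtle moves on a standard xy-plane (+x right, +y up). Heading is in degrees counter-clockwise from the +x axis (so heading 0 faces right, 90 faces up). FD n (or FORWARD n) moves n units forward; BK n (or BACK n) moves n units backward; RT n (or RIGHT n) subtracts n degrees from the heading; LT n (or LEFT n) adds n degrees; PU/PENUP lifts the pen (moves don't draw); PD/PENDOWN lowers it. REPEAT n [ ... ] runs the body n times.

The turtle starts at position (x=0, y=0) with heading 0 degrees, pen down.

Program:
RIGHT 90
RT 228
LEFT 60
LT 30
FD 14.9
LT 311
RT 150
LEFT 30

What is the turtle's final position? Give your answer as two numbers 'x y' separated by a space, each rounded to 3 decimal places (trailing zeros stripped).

Executing turtle program step by step:
Start: pos=(0,0), heading=0, pen down
RT 90: heading 0 -> 270
RT 228: heading 270 -> 42
LT 60: heading 42 -> 102
LT 30: heading 102 -> 132
FD 14.9: (0,0) -> (-9.97,11.073) [heading=132, draw]
LT 311: heading 132 -> 83
RT 150: heading 83 -> 293
LT 30: heading 293 -> 323
Final: pos=(-9.97,11.073), heading=323, 1 segment(s) drawn

Answer: -9.97 11.073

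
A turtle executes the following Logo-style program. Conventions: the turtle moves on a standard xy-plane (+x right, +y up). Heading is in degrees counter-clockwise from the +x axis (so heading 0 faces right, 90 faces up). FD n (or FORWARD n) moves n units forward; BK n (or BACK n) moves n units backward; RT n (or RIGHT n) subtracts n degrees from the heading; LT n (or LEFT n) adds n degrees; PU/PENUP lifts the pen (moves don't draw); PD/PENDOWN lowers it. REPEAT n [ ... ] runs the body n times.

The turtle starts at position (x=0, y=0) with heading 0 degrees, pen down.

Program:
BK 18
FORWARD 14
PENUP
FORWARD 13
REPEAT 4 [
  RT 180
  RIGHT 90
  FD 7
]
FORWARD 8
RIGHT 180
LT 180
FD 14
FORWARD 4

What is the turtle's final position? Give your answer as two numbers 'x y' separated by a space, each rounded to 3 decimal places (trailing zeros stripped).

Executing turtle program step by step:
Start: pos=(0,0), heading=0, pen down
BK 18: (0,0) -> (-18,0) [heading=0, draw]
FD 14: (-18,0) -> (-4,0) [heading=0, draw]
PU: pen up
FD 13: (-4,0) -> (9,0) [heading=0, move]
REPEAT 4 [
  -- iteration 1/4 --
  RT 180: heading 0 -> 180
  RT 90: heading 180 -> 90
  FD 7: (9,0) -> (9,7) [heading=90, move]
  -- iteration 2/4 --
  RT 180: heading 90 -> 270
  RT 90: heading 270 -> 180
  FD 7: (9,7) -> (2,7) [heading=180, move]
  -- iteration 3/4 --
  RT 180: heading 180 -> 0
  RT 90: heading 0 -> 270
  FD 7: (2,7) -> (2,0) [heading=270, move]
  -- iteration 4/4 --
  RT 180: heading 270 -> 90
  RT 90: heading 90 -> 0
  FD 7: (2,0) -> (9,0) [heading=0, move]
]
FD 8: (9,0) -> (17,0) [heading=0, move]
RT 180: heading 0 -> 180
LT 180: heading 180 -> 0
FD 14: (17,0) -> (31,0) [heading=0, move]
FD 4: (31,0) -> (35,0) [heading=0, move]
Final: pos=(35,0), heading=0, 2 segment(s) drawn

Answer: 35 0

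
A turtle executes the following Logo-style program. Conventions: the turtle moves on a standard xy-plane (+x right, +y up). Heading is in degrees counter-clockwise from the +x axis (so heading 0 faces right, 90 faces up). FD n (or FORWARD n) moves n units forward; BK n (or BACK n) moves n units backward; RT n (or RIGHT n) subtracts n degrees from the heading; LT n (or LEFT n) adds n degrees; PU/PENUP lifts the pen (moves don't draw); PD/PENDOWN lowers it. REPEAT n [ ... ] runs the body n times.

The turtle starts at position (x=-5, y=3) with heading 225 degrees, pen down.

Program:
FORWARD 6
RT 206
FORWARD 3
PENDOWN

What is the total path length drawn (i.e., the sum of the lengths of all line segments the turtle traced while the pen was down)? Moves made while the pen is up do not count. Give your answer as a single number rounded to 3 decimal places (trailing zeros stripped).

Executing turtle program step by step:
Start: pos=(-5,3), heading=225, pen down
FD 6: (-5,3) -> (-9.243,-1.243) [heading=225, draw]
RT 206: heading 225 -> 19
FD 3: (-9.243,-1.243) -> (-6.406,-0.266) [heading=19, draw]
PD: pen down
Final: pos=(-6.406,-0.266), heading=19, 2 segment(s) drawn

Segment lengths:
  seg 1: (-5,3) -> (-9.243,-1.243), length = 6
  seg 2: (-9.243,-1.243) -> (-6.406,-0.266), length = 3
Total = 9

Answer: 9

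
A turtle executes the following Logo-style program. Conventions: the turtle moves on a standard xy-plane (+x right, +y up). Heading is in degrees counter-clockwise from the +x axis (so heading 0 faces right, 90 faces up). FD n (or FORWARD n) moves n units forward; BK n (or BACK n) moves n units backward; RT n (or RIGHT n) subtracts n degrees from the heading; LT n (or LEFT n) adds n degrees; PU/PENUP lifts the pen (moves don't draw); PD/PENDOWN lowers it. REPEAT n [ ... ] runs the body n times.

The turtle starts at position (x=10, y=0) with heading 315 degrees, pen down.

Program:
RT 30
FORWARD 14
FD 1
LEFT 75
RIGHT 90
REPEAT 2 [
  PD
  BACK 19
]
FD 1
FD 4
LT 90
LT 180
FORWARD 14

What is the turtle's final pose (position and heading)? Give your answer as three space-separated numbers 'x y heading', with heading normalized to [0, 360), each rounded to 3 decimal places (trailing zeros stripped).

Executing turtle program step by step:
Start: pos=(10,0), heading=315, pen down
RT 30: heading 315 -> 285
FD 14: (10,0) -> (13.623,-13.523) [heading=285, draw]
FD 1: (13.623,-13.523) -> (13.882,-14.489) [heading=285, draw]
LT 75: heading 285 -> 0
RT 90: heading 0 -> 270
REPEAT 2 [
  -- iteration 1/2 --
  PD: pen down
  BK 19: (13.882,-14.489) -> (13.882,4.511) [heading=270, draw]
  -- iteration 2/2 --
  PD: pen down
  BK 19: (13.882,4.511) -> (13.882,23.511) [heading=270, draw]
]
FD 1: (13.882,23.511) -> (13.882,22.511) [heading=270, draw]
FD 4: (13.882,22.511) -> (13.882,18.511) [heading=270, draw]
LT 90: heading 270 -> 0
LT 180: heading 0 -> 180
FD 14: (13.882,18.511) -> (-0.118,18.511) [heading=180, draw]
Final: pos=(-0.118,18.511), heading=180, 7 segment(s) drawn

Answer: -0.118 18.511 180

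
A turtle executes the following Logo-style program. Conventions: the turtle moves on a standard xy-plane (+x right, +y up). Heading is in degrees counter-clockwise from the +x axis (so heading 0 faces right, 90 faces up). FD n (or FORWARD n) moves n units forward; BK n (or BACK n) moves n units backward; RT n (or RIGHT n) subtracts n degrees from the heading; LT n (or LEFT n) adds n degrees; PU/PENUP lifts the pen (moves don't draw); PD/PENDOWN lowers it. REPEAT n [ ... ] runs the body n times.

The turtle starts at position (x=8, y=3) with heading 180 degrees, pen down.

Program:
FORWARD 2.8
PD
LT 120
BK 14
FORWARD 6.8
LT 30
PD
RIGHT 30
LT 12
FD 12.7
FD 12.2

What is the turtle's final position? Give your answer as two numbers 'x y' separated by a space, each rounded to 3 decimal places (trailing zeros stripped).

Executing turtle program step by step:
Start: pos=(8,3), heading=180, pen down
FD 2.8: (8,3) -> (5.2,3) [heading=180, draw]
PD: pen down
LT 120: heading 180 -> 300
BK 14: (5.2,3) -> (-1.8,15.124) [heading=300, draw]
FD 6.8: (-1.8,15.124) -> (1.6,9.235) [heading=300, draw]
LT 30: heading 300 -> 330
PD: pen down
RT 30: heading 330 -> 300
LT 12: heading 300 -> 312
FD 12.7: (1.6,9.235) -> (10.098,-0.203) [heading=312, draw]
FD 12.2: (10.098,-0.203) -> (18.261,-9.269) [heading=312, draw]
Final: pos=(18.261,-9.269), heading=312, 5 segment(s) drawn

Answer: 18.261 -9.269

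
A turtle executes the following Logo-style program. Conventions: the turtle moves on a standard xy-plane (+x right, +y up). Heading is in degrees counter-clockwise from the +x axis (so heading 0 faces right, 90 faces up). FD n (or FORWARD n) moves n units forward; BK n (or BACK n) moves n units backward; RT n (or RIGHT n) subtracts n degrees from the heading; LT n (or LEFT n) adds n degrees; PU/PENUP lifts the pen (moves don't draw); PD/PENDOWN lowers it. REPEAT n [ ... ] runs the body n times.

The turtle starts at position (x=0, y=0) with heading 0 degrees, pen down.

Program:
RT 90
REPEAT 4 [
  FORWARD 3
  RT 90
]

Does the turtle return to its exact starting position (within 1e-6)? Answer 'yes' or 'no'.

Answer: yes

Derivation:
Executing turtle program step by step:
Start: pos=(0,0), heading=0, pen down
RT 90: heading 0 -> 270
REPEAT 4 [
  -- iteration 1/4 --
  FD 3: (0,0) -> (0,-3) [heading=270, draw]
  RT 90: heading 270 -> 180
  -- iteration 2/4 --
  FD 3: (0,-3) -> (-3,-3) [heading=180, draw]
  RT 90: heading 180 -> 90
  -- iteration 3/4 --
  FD 3: (-3,-3) -> (-3,0) [heading=90, draw]
  RT 90: heading 90 -> 0
  -- iteration 4/4 --
  FD 3: (-3,0) -> (0,0) [heading=0, draw]
  RT 90: heading 0 -> 270
]
Final: pos=(0,0), heading=270, 4 segment(s) drawn

Start position: (0, 0)
Final position: (0, 0)
Distance = 0; < 1e-6 -> CLOSED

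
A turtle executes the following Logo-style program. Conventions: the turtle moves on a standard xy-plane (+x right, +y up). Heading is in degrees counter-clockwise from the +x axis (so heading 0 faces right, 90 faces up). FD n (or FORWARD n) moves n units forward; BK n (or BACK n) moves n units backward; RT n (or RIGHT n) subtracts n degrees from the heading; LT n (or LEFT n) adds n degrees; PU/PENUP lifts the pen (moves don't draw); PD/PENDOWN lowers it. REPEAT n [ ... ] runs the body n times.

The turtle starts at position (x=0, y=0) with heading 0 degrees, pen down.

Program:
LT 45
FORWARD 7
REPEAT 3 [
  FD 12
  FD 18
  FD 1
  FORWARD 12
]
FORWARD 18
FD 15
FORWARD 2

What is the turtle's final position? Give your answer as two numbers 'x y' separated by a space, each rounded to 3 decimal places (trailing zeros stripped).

Answer: 120.915 120.915

Derivation:
Executing turtle program step by step:
Start: pos=(0,0), heading=0, pen down
LT 45: heading 0 -> 45
FD 7: (0,0) -> (4.95,4.95) [heading=45, draw]
REPEAT 3 [
  -- iteration 1/3 --
  FD 12: (4.95,4.95) -> (13.435,13.435) [heading=45, draw]
  FD 18: (13.435,13.435) -> (26.163,26.163) [heading=45, draw]
  FD 1: (26.163,26.163) -> (26.87,26.87) [heading=45, draw]
  FD 12: (26.87,26.87) -> (35.355,35.355) [heading=45, draw]
  -- iteration 2/3 --
  FD 12: (35.355,35.355) -> (43.841,43.841) [heading=45, draw]
  FD 18: (43.841,43.841) -> (56.569,56.569) [heading=45, draw]
  FD 1: (56.569,56.569) -> (57.276,57.276) [heading=45, draw]
  FD 12: (57.276,57.276) -> (65.761,65.761) [heading=45, draw]
  -- iteration 3/3 --
  FD 12: (65.761,65.761) -> (74.246,74.246) [heading=45, draw]
  FD 18: (74.246,74.246) -> (86.974,86.974) [heading=45, draw]
  FD 1: (86.974,86.974) -> (87.681,87.681) [heading=45, draw]
  FD 12: (87.681,87.681) -> (96.167,96.167) [heading=45, draw]
]
FD 18: (96.167,96.167) -> (108.894,108.894) [heading=45, draw]
FD 15: (108.894,108.894) -> (119.501,119.501) [heading=45, draw]
FD 2: (119.501,119.501) -> (120.915,120.915) [heading=45, draw]
Final: pos=(120.915,120.915), heading=45, 16 segment(s) drawn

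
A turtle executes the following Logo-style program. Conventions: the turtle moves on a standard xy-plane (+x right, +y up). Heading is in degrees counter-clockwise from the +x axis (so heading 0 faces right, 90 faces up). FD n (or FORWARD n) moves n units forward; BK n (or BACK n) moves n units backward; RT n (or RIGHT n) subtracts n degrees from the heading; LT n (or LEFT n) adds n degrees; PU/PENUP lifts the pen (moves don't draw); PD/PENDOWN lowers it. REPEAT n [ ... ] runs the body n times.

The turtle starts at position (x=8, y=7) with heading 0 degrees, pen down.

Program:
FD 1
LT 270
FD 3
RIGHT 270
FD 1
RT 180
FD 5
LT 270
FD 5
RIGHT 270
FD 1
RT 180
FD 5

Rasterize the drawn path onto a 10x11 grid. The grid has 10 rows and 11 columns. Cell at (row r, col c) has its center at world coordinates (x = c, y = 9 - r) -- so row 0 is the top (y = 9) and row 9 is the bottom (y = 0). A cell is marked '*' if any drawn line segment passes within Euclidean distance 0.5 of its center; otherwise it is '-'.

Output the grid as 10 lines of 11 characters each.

Segment 0: (8,7) -> (9,7)
Segment 1: (9,7) -> (9,4)
Segment 2: (9,4) -> (10,4)
Segment 3: (10,4) -> (5,4)
Segment 4: (5,4) -> (5,9)
Segment 5: (5,9) -> (4,9)
Segment 6: (4,9) -> (9,9)

Answer: ----******-
-----*-----
-----*--**-
-----*---*-
-----*---*-
-----******
-----------
-----------
-----------
-----------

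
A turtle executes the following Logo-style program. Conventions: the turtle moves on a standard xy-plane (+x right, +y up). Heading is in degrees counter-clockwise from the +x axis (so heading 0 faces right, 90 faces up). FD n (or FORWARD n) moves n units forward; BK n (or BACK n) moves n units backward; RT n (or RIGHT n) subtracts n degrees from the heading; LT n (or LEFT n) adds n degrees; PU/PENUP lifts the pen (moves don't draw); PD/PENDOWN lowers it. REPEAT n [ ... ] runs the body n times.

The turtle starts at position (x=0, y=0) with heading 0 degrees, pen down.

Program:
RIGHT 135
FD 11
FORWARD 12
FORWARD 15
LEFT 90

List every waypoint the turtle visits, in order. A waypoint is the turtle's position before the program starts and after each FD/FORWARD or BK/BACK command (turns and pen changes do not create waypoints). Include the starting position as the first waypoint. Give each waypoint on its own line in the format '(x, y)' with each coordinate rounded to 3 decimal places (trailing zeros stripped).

Answer: (0, 0)
(-7.778, -7.778)
(-16.263, -16.263)
(-26.87, -26.87)

Derivation:
Executing turtle program step by step:
Start: pos=(0,0), heading=0, pen down
RT 135: heading 0 -> 225
FD 11: (0,0) -> (-7.778,-7.778) [heading=225, draw]
FD 12: (-7.778,-7.778) -> (-16.263,-16.263) [heading=225, draw]
FD 15: (-16.263,-16.263) -> (-26.87,-26.87) [heading=225, draw]
LT 90: heading 225 -> 315
Final: pos=(-26.87,-26.87), heading=315, 3 segment(s) drawn
Waypoints (4 total):
(0, 0)
(-7.778, -7.778)
(-16.263, -16.263)
(-26.87, -26.87)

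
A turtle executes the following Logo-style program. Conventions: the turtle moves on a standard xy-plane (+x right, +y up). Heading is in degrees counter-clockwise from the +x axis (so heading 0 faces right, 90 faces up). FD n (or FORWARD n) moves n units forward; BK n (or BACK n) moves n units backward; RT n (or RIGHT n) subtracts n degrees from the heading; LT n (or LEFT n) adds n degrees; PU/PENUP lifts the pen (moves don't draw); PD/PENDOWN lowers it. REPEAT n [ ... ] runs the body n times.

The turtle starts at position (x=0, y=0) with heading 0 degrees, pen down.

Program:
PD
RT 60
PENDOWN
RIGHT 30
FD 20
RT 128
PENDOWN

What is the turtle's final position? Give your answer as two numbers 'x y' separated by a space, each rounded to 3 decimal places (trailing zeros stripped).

Executing turtle program step by step:
Start: pos=(0,0), heading=0, pen down
PD: pen down
RT 60: heading 0 -> 300
PD: pen down
RT 30: heading 300 -> 270
FD 20: (0,0) -> (0,-20) [heading=270, draw]
RT 128: heading 270 -> 142
PD: pen down
Final: pos=(0,-20), heading=142, 1 segment(s) drawn

Answer: 0 -20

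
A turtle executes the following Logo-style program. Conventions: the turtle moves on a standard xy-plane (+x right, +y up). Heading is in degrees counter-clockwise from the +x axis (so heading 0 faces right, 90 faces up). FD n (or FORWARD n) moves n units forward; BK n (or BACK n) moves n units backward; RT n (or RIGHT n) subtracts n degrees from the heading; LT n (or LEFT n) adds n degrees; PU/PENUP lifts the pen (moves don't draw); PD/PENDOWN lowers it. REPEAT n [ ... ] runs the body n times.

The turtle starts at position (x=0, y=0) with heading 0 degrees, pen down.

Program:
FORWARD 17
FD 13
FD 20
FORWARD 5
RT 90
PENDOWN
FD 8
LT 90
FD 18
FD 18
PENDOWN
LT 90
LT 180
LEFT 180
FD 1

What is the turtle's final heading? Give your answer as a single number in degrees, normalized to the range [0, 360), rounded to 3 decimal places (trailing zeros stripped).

Answer: 90

Derivation:
Executing turtle program step by step:
Start: pos=(0,0), heading=0, pen down
FD 17: (0,0) -> (17,0) [heading=0, draw]
FD 13: (17,0) -> (30,0) [heading=0, draw]
FD 20: (30,0) -> (50,0) [heading=0, draw]
FD 5: (50,0) -> (55,0) [heading=0, draw]
RT 90: heading 0 -> 270
PD: pen down
FD 8: (55,0) -> (55,-8) [heading=270, draw]
LT 90: heading 270 -> 0
FD 18: (55,-8) -> (73,-8) [heading=0, draw]
FD 18: (73,-8) -> (91,-8) [heading=0, draw]
PD: pen down
LT 90: heading 0 -> 90
LT 180: heading 90 -> 270
LT 180: heading 270 -> 90
FD 1: (91,-8) -> (91,-7) [heading=90, draw]
Final: pos=(91,-7), heading=90, 8 segment(s) drawn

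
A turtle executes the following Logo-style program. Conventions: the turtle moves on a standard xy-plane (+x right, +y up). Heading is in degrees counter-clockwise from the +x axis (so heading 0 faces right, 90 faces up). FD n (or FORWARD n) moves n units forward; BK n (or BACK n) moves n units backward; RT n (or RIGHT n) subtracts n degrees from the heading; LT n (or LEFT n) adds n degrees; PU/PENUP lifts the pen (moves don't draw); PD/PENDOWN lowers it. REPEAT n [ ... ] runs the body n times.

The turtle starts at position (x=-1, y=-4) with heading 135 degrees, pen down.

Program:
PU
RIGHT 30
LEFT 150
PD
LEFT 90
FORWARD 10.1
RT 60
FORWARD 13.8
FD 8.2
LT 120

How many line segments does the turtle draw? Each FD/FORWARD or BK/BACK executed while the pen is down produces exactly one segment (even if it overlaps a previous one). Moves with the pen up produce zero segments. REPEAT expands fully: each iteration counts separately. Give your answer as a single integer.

Answer: 3

Derivation:
Executing turtle program step by step:
Start: pos=(-1,-4), heading=135, pen down
PU: pen up
RT 30: heading 135 -> 105
LT 150: heading 105 -> 255
PD: pen down
LT 90: heading 255 -> 345
FD 10.1: (-1,-4) -> (8.756,-6.614) [heading=345, draw]
RT 60: heading 345 -> 285
FD 13.8: (8.756,-6.614) -> (12.328,-19.944) [heading=285, draw]
FD 8.2: (12.328,-19.944) -> (14.45,-27.864) [heading=285, draw]
LT 120: heading 285 -> 45
Final: pos=(14.45,-27.864), heading=45, 3 segment(s) drawn
Segments drawn: 3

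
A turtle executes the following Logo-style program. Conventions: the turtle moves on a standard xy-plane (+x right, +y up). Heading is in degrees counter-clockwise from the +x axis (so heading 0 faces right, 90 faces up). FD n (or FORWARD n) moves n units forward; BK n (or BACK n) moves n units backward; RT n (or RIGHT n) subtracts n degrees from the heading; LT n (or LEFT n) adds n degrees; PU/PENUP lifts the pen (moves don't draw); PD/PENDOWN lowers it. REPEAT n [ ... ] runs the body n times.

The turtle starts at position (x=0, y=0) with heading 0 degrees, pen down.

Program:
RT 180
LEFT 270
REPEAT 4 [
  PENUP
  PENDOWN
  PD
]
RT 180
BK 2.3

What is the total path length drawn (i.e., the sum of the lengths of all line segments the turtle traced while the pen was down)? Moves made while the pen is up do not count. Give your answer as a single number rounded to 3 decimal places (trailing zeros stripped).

Answer: 2.3

Derivation:
Executing turtle program step by step:
Start: pos=(0,0), heading=0, pen down
RT 180: heading 0 -> 180
LT 270: heading 180 -> 90
REPEAT 4 [
  -- iteration 1/4 --
  PU: pen up
  PD: pen down
  PD: pen down
  -- iteration 2/4 --
  PU: pen up
  PD: pen down
  PD: pen down
  -- iteration 3/4 --
  PU: pen up
  PD: pen down
  PD: pen down
  -- iteration 4/4 --
  PU: pen up
  PD: pen down
  PD: pen down
]
RT 180: heading 90 -> 270
BK 2.3: (0,0) -> (0,2.3) [heading=270, draw]
Final: pos=(0,2.3), heading=270, 1 segment(s) drawn

Segment lengths:
  seg 1: (0,0) -> (0,2.3), length = 2.3
Total = 2.3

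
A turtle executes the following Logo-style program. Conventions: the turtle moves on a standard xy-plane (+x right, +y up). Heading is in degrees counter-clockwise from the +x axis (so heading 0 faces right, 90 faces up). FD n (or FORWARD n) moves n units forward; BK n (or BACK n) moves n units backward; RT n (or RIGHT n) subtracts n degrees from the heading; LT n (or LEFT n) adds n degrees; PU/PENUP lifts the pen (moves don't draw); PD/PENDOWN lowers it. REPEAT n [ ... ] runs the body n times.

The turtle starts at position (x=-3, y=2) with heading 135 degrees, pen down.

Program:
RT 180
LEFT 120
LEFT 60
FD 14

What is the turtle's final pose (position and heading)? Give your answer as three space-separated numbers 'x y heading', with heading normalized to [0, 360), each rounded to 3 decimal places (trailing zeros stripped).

Answer: -12.899 11.899 135

Derivation:
Executing turtle program step by step:
Start: pos=(-3,2), heading=135, pen down
RT 180: heading 135 -> 315
LT 120: heading 315 -> 75
LT 60: heading 75 -> 135
FD 14: (-3,2) -> (-12.899,11.899) [heading=135, draw]
Final: pos=(-12.899,11.899), heading=135, 1 segment(s) drawn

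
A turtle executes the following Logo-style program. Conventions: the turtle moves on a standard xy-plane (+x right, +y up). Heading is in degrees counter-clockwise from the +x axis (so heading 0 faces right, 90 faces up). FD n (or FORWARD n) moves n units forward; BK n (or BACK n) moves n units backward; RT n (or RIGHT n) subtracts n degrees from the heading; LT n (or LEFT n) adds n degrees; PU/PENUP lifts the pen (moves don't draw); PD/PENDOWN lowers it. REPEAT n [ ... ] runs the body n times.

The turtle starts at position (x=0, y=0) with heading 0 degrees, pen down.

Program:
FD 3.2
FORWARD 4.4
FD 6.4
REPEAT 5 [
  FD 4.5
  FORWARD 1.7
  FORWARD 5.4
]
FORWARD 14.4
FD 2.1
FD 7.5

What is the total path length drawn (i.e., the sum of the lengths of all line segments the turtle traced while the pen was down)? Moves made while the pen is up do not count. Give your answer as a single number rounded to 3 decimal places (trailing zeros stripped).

Executing turtle program step by step:
Start: pos=(0,0), heading=0, pen down
FD 3.2: (0,0) -> (3.2,0) [heading=0, draw]
FD 4.4: (3.2,0) -> (7.6,0) [heading=0, draw]
FD 6.4: (7.6,0) -> (14,0) [heading=0, draw]
REPEAT 5 [
  -- iteration 1/5 --
  FD 4.5: (14,0) -> (18.5,0) [heading=0, draw]
  FD 1.7: (18.5,0) -> (20.2,0) [heading=0, draw]
  FD 5.4: (20.2,0) -> (25.6,0) [heading=0, draw]
  -- iteration 2/5 --
  FD 4.5: (25.6,0) -> (30.1,0) [heading=0, draw]
  FD 1.7: (30.1,0) -> (31.8,0) [heading=0, draw]
  FD 5.4: (31.8,0) -> (37.2,0) [heading=0, draw]
  -- iteration 3/5 --
  FD 4.5: (37.2,0) -> (41.7,0) [heading=0, draw]
  FD 1.7: (41.7,0) -> (43.4,0) [heading=0, draw]
  FD 5.4: (43.4,0) -> (48.8,0) [heading=0, draw]
  -- iteration 4/5 --
  FD 4.5: (48.8,0) -> (53.3,0) [heading=0, draw]
  FD 1.7: (53.3,0) -> (55,0) [heading=0, draw]
  FD 5.4: (55,0) -> (60.4,0) [heading=0, draw]
  -- iteration 5/5 --
  FD 4.5: (60.4,0) -> (64.9,0) [heading=0, draw]
  FD 1.7: (64.9,0) -> (66.6,0) [heading=0, draw]
  FD 5.4: (66.6,0) -> (72,0) [heading=0, draw]
]
FD 14.4: (72,0) -> (86.4,0) [heading=0, draw]
FD 2.1: (86.4,0) -> (88.5,0) [heading=0, draw]
FD 7.5: (88.5,0) -> (96,0) [heading=0, draw]
Final: pos=(96,0), heading=0, 21 segment(s) drawn

Segment lengths:
  seg 1: (0,0) -> (3.2,0), length = 3.2
  seg 2: (3.2,0) -> (7.6,0), length = 4.4
  seg 3: (7.6,0) -> (14,0), length = 6.4
  seg 4: (14,0) -> (18.5,0), length = 4.5
  seg 5: (18.5,0) -> (20.2,0), length = 1.7
  seg 6: (20.2,0) -> (25.6,0), length = 5.4
  seg 7: (25.6,0) -> (30.1,0), length = 4.5
  seg 8: (30.1,0) -> (31.8,0), length = 1.7
  seg 9: (31.8,0) -> (37.2,0), length = 5.4
  seg 10: (37.2,0) -> (41.7,0), length = 4.5
  seg 11: (41.7,0) -> (43.4,0), length = 1.7
  seg 12: (43.4,0) -> (48.8,0), length = 5.4
  seg 13: (48.8,0) -> (53.3,0), length = 4.5
  seg 14: (53.3,0) -> (55,0), length = 1.7
  seg 15: (55,0) -> (60.4,0), length = 5.4
  seg 16: (60.4,0) -> (64.9,0), length = 4.5
  seg 17: (64.9,0) -> (66.6,0), length = 1.7
  seg 18: (66.6,0) -> (72,0), length = 5.4
  seg 19: (72,0) -> (86.4,0), length = 14.4
  seg 20: (86.4,0) -> (88.5,0), length = 2.1
  seg 21: (88.5,0) -> (96,0), length = 7.5
Total = 96

Answer: 96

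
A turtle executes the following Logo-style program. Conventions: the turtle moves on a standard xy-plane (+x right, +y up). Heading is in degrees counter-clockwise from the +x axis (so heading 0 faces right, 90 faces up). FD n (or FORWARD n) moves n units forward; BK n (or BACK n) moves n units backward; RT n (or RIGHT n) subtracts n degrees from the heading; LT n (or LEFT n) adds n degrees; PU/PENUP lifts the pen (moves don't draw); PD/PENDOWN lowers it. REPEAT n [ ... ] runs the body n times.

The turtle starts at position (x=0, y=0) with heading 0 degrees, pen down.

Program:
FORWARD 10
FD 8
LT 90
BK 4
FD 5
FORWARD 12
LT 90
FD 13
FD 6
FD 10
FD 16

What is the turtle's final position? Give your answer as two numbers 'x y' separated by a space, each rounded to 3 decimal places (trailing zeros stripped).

Executing turtle program step by step:
Start: pos=(0,0), heading=0, pen down
FD 10: (0,0) -> (10,0) [heading=0, draw]
FD 8: (10,0) -> (18,0) [heading=0, draw]
LT 90: heading 0 -> 90
BK 4: (18,0) -> (18,-4) [heading=90, draw]
FD 5: (18,-4) -> (18,1) [heading=90, draw]
FD 12: (18,1) -> (18,13) [heading=90, draw]
LT 90: heading 90 -> 180
FD 13: (18,13) -> (5,13) [heading=180, draw]
FD 6: (5,13) -> (-1,13) [heading=180, draw]
FD 10: (-1,13) -> (-11,13) [heading=180, draw]
FD 16: (-11,13) -> (-27,13) [heading=180, draw]
Final: pos=(-27,13), heading=180, 9 segment(s) drawn

Answer: -27 13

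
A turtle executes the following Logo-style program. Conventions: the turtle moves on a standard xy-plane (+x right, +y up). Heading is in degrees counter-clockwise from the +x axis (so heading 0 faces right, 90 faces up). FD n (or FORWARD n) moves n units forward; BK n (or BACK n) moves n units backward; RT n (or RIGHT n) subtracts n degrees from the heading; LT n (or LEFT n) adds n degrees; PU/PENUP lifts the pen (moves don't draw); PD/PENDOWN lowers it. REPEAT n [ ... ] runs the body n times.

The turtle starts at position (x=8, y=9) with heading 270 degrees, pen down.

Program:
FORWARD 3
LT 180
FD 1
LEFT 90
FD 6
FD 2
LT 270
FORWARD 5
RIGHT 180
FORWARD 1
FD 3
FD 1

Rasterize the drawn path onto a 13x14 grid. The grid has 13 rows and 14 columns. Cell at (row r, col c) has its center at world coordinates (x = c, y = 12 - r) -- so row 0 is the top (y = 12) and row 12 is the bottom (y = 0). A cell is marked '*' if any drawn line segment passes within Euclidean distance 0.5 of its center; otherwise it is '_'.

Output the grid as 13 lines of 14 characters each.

Segment 0: (8,9) -> (8,6)
Segment 1: (8,6) -> (8,7)
Segment 2: (8,7) -> (2,7)
Segment 3: (2,7) -> (-0,7)
Segment 4: (-0,7) -> (0,12)
Segment 5: (0,12) -> (0,11)
Segment 6: (0,11) -> (0,8)
Segment 7: (0,8) -> (-0,7)

Answer: *_____________
*_____________
*_____________
*_______*_____
*_______*_____
*********_____
________*_____
______________
______________
______________
______________
______________
______________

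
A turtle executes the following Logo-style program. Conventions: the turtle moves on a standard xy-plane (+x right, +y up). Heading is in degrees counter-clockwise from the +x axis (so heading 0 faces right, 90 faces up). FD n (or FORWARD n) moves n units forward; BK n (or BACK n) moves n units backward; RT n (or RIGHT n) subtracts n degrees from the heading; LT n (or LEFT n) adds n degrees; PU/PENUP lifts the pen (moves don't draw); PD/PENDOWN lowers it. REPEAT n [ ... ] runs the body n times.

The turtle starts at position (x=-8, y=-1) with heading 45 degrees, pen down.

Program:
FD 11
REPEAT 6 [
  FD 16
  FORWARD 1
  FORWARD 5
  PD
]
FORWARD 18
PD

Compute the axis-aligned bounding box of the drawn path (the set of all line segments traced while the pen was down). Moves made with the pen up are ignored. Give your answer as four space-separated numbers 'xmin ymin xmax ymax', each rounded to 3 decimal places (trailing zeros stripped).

Answer: -8 -1 105.844 112.844

Derivation:
Executing turtle program step by step:
Start: pos=(-8,-1), heading=45, pen down
FD 11: (-8,-1) -> (-0.222,6.778) [heading=45, draw]
REPEAT 6 [
  -- iteration 1/6 --
  FD 16: (-0.222,6.778) -> (11.092,18.092) [heading=45, draw]
  FD 1: (11.092,18.092) -> (11.799,18.799) [heading=45, draw]
  FD 5: (11.799,18.799) -> (15.335,22.335) [heading=45, draw]
  PD: pen down
  -- iteration 2/6 --
  FD 16: (15.335,22.335) -> (26.648,33.648) [heading=45, draw]
  FD 1: (26.648,33.648) -> (27.355,34.355) [heading=45, draw]
  FD 5: (27.355,34.355) -> (30.891,37.891) [heading=45, draw]
  PD: pen down
  -- iteration 3/6 --
  FD 16: (30.891,37.891) -> (42.205,49.205) [heading=45, draw]
  FD 1: (42.205,49.205) -> (42.912,49.912) [heading=45, draw]
  FD 5: (42.912,49.912) -> (46.447,53.447) [heading=45, draw]
  PD: pen down
  -- iteration 4/6 --
  FD 16: (46.447,53.447) -> (57.761,64.761) [heading=45, draw]
  FD 1: (57.761,64.761) -> (58.468,65.468) [heading=45, draw]
  FD 5: (58.468,65.468) -> (62.004,69.004) [heading=45, draw]
  PD: pen down
  -- iteration 5/6 --
  FD 16: (62.004,69.004) -> (73.317,80.317) [heading=45, draw]
  FD 1: (73.317,80.317) -> (74.024,81.024) [heading=45, draw]
  FD 5: (74.024,81.024) -> (77.56,84.56) [heading=45, draw]
  PD: pen down
  -- iteration 6/6 --
  FD 16: (77.56,84.56) -> (88.874,95.874) [heading=45, draw]
  FD 1: (88.874,95.874) -> (89.581,96.581) [heading=45, draw]
  FD 5: (89.581,96.581) -> (93.116,100.116) [heading=45, draw]
  PD: pen down
]
FD 18: (93.116,100.116) -> (105.844,112.844) [heading=45, draw]
PD: pen down
Final: pos=(105.844,112.844), heading=45, 20 segment(s) drawn

Segment endpoints: x in {-8, -0.222, 11.092, 11.799, 15.335, 26.648, 27.355, 30.891, 42.205, 42.912, 46.447, 57.761, 58.468, 62.004, 73.317, 74.024, 77.56, 88.874, 89.581, 93.116, 105.844}, y in {-1, 6.778, 18.092, 18.799, 22.335, 33.648, 34.355, 37.891, 49.205, 49.912, 53.447, 64.761, 65.468, 69.004, 80.317, 81.024, 84.56, 95.874, 96.581, 100.116, 112.844}
xmin=-8, ymin=-1, xmax=105.844, ymax=112.844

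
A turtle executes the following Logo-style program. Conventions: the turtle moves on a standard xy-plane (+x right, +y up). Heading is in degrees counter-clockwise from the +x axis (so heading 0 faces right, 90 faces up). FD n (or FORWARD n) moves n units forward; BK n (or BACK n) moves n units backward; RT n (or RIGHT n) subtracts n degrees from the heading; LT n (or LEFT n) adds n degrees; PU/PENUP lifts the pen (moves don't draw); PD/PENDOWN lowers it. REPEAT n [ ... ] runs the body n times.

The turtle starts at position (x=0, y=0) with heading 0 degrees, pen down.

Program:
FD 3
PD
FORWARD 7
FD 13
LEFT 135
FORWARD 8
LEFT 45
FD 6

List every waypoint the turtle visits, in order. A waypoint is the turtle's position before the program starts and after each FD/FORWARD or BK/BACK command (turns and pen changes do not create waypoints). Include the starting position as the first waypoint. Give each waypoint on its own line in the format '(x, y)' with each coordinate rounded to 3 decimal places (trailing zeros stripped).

Answer: (0, 0)
(3, 0)
(10, 0)
(23, 0)
(17.343, 5.657)
(11.343, 5.657)

Derivation:
Executing turtle program step by step:
Start: pos=(0,0), heading=0, pen down
FD 3: (0,0) -> (3,0) [heading=0, draw]
PD: pen down
FD 7: (3,0) -> (10,0) [heading=0, draw]
FD 13: (10,0) -> (23,0) [heading=0, draw]
LT 135: heading 0 -> 135
FD 8: (23,0) -> (17.343,5.657) [heading=135, draw]
LT 45: heading 135 -> 180
FD 6: (17.343,5.657) -> (11.343,5.657) [heading=180, draw]
Final: pos=(11.343,5.657), heading=180, 5 segment(s) drawn
Waypoints (6 total):
(0, 0)
(3, 0)
(10, 0)
(23, 0)
(17.343, 5.657)
(11.343, 5.657)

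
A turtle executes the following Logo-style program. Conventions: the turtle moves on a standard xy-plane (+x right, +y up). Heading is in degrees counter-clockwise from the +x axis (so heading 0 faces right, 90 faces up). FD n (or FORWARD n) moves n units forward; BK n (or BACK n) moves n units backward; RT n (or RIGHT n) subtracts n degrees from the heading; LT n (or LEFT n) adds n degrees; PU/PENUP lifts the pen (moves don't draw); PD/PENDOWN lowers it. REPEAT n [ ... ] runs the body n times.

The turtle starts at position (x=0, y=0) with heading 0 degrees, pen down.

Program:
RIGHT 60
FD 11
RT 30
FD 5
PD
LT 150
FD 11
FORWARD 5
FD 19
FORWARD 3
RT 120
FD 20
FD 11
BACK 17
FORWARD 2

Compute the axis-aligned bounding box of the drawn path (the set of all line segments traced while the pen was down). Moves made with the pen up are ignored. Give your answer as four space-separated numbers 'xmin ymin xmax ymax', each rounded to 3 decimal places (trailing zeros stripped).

Answer: 0 -14.526 40 18.383

Derivation:
Executing turtle program step by step:
Start: pos=(0,0), heading=0, pen down
RT 60: heading 0 -> 300
FD 11: (0,0) -> (5.5,-9.526) [heading=300, draw]
RT 30: heading 300 -> 270
FD 5: (5.5,-9.526) -> (5.5,-14.526) [heading=270, draw]
PD: pen down
LT 150: heading 270 -> 60
FD 11: (5.5,-14.526) -> (11,-5) [heading=60, draw]
FD 5: (11,-5) -> (13.5,-0.67) [heading=60, draw]
FD 19: (13.5,-0.67) -> (23,15.785) [heading=60, draw]
FD 3: (23,15.785) -> (24.5,18.383) [heading=60, draw]
RT 120: heading 60 -> 300
FD 20: (24.5,18.383) -> (34.5,1.062) [heading=300, draw]
FD 11: (34.5,1.062) -> (40,-8.464) [heading=300, draw]
BK 17: (40,-8.464) -> (31.5,6.258) [heading=300, draw]
FD 2: (31.5,6.258) -> (32.5,4.526) [heading=300, draw]
Final: pos=(32.5,4.526), heading=300, 10 segment(s) drawn

Segment endpoints: x in {0, 5.5, 11, 13.5, 23, 24.5, 31.5, 32.5, 34.5, 40}, y in {-14.526, -9.526, -8.464, -5, -0.67, 0, 1.062, 4.526, 6.258, 15.785, 18.383}
xmin=0, ymin=-14.526, xmax=40, ymax=18.383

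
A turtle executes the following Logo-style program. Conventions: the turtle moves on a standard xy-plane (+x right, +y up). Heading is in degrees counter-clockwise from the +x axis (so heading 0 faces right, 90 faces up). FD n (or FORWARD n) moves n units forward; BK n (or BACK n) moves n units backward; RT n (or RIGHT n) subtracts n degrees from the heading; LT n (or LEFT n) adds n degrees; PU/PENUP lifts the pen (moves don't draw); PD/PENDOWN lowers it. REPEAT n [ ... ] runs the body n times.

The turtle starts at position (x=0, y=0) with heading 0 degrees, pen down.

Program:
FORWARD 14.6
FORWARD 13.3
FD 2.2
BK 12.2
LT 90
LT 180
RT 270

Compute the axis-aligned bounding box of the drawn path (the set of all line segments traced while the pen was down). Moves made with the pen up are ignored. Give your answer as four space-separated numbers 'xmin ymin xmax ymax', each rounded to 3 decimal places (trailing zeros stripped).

Executing turtle program step by step:
Start: pos=(0,0), heading=0, pen down
FD 14.6: (0,0) -> (14.6,0) [heading=0, draw]
FD 13.3: (14.6,0) -> (27.9,0) [heading=0, draw]
FD 2.2: (27.9,0) -> (30.1,0) [heading=0, draw]
BK 12.2: (30.1,0) -> (17.9,0) [heading=0, draw]
LT 90: heading 0 -> 90
LT 180: heading 90 -> 270
RT 270: heading 270 -> 0
Final: pos=(17.9,0), heading=0, 4 segment(s) drawn

Segment endpoints: x in {0, 14.6, 17.9, 27.9, 30.1}, y in {0}
xmin=0, ymin=0, xmax=30.1, ymax=0

Answer: 0 0 30.1 0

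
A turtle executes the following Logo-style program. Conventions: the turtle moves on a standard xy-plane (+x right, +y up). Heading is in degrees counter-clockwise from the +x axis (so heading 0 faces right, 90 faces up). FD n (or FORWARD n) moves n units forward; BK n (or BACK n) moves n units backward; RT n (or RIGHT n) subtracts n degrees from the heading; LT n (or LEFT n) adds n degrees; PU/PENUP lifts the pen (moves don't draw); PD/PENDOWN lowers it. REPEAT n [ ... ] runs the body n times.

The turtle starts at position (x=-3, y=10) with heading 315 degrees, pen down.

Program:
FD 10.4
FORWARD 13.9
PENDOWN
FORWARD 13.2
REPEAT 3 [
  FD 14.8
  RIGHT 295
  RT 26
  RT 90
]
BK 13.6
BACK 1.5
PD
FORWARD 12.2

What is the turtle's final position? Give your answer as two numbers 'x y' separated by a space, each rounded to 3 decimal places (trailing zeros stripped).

Executing turtle program step by step:
Start: pos=(-3,10), heading=315, pen down
FD 10.4: (-3,10) -> (4.354,2.646) [heading=315, draw]
FD 13.9: (4.354,2.646) -> (14.183,-7.183) [heading=315, draw]
PD: pen down
FD 13.2: (14.183,-7.183) -> (23.517,-16.517) [heading=315, draw]
REPEAT 3 [
  -- iteration 1/3 --
  FD 14.8: (23.517,-16.517) -> (33.982,-26.982) [heading=315, draw]
  RT 295: heading 315 -> 20
  RT 26: heading 20 -> 354
  RT 90: heading 354 -> 264
  -- iteration 2/3 --
  FD 14.8: (33.982,-26.982) -> (32.435,-41.701) [heading=264, draw]
  RT 295: heading 264 -> 329
  RT 26: heading 329 -> 303
  RT 90: heading 303 -> 213
  -- iteration 3/3 --
  FD 14.8: (32.435,-41.701) -> (20.022,-49.761) [heading=213, draw]
  RT 295: heading 213 -> 278
  RT 26: heading 278 -> 252
  RT 90: heading 252 -> 162
]
BK 13.6: (20.022,-49.761) -> (32.957,-53.964) [heading=162, draw]
BK 1.5: (32.957,-53.964) -> (34.383,-54.427) [heading=162, draw]
PD: pen down
FD 12.2: (34.383,-54.427) -> (22.78,-50.657) [heading=162, draw]
Final: pos=(22.78,-50.657), heading=162, 9 segment(s) drawn

Answer: 22.78 -50.657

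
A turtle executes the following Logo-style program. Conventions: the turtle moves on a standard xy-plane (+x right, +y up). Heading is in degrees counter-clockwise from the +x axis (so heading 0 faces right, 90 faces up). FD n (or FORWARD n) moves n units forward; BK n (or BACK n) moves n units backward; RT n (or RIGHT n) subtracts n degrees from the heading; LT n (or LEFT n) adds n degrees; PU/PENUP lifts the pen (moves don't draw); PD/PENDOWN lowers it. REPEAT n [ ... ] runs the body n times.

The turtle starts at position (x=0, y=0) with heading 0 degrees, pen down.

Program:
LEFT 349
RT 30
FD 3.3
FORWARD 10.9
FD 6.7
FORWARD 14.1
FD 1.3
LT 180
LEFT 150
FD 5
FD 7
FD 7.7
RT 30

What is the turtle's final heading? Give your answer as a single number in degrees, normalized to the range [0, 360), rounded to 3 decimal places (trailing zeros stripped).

Answer: 259

Derivation:
Executing turtle program step by step:
Start: pos=(0,0), heading=0, pen down
LT 349: heading 0 -> 349
RT 30: heading 349 -> 319
FD 3.3: (0,0) -> (2.491,-2.165) [heading=319, draw]
FD 10.9: (2.491,-2.165) -> (10.717,-9.316) [heading=319, draw]
FD 6.7: (10.717,-9.316) -> (15.773,-13.712) [heading=319, draw]
FD 14.1: (15.773,-13.712) -> (26.415,-22.962) [heading=319, draw]
FD 1.3: (26.415,-22.962) -> (27.396,-23.815) [heading=319, draw]
LT 180: heading 319 -> 139
LT 150: heading 139 -> 289
FD 5: (27.396,-23.815) -> (29.024,-28.543) [heading=289, draw]
FD 7: (29.024,-28.543) -> (31.303,-35.161) [heading=289, draw]
FD 7.7: (31.303,-35.161) -> (33.81,-42.442) [heading=289, draw]
RT 30: heading 289 -> 259
Final: pos=(33.81,-42.442), heading=259, 8 segment(s) drawn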